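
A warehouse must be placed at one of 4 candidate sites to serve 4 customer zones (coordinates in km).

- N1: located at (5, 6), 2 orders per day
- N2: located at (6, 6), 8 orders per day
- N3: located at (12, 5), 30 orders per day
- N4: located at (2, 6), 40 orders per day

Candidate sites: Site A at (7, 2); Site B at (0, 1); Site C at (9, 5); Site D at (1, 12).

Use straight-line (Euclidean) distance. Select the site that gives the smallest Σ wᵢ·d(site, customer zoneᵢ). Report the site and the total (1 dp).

Site C, total 406.4 km

Total weighted distance at each candidate:
  Site A (7, 2): total = 473.0
  Site B (0, 1): total = 671.5
  Site C (9, 5): total = 406.4
  Site D (1, 12): total = 711.4
Minimum is at Site C with total 406.4 km.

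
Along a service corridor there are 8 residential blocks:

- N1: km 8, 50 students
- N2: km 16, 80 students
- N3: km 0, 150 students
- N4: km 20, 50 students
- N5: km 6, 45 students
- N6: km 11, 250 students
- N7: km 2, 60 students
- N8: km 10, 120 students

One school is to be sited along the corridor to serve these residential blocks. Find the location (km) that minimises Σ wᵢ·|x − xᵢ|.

For a sum of weighted absolute distances on a line, the optimum is the weighted median (not the mean). Total weight W = 805; half-weight = 402.5.
Sort by position and accumulate weight:
  km 0 (N3, w=150) → cum 150
  km 2 (N7, w=60) → cum 210
  km 6 (N5, w=45) → cum 255
  km 8 (N1, w=50) → cum 305
  km 10 (N8, w=120) → cum 425  ≥ 402.5 → median here
  km 11 (N6, w=250) → cum 675
  km 16 (N2, w=80) → cum 755
  km 20 (N4, w=50) → cum 805
Optimal location: km 10.

x = 10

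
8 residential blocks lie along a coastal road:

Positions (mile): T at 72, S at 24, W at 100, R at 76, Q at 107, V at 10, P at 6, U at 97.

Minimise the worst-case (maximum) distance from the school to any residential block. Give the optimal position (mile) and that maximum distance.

location 56.5, max distance 50.5

The 1-center on a line is the midpoint of the two extreme points: leftmost at 6, rightmost at 107.
Optimal location = (6 + 107)/2 = 56.5; maximum distance = (107 − 6)/2 = 50.5.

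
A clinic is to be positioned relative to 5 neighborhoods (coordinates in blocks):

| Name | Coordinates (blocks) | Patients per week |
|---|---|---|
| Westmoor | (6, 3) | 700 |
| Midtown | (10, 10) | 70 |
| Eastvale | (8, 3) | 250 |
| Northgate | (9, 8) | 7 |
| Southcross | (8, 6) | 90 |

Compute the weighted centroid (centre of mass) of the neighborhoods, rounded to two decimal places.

The minimiser of Σwᵢ‖p−pᵢ‖² is the weighted centroid p* = (Σwᵢpᵢ)/(Σwᵢ).
Σwᵢ = 1117.
Σwᵢxᵢ = 700·6 + 70·10 + 250·8 + 7·9 + 90·8 = 7683.
Σwᵢyᵢ = 700·3 + 70·10 + 250·3 + 7·8 + 90·6 = 4146.
x* = 7683/1117 = 6.88, y* = 4146/1117 = 3.71.

(6.88, 3.71)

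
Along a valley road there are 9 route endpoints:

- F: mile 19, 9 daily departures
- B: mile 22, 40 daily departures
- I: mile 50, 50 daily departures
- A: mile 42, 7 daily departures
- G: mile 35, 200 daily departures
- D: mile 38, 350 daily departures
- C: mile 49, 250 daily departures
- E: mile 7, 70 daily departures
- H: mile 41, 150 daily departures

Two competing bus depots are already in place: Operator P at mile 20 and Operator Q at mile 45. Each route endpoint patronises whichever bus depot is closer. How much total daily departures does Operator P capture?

The indifferent point is the midpoint (20+45)/2 = 32.5; route endpoints left of it (closer to Operator P at 20) go to Operator P, those right go to Operator Q.
  E at 7 (w=70) → Operator P
  F at 19 (w=9) → Operator P
  B at 22 (w=40) → Operator P
  G at 35 (w=200) → Operator Q
  D at 38 (w=350) → Operator Q
  H at 41 (w=150) → Operator Q
  A at 42 (w=7) → Operator Q
  C at 49 (w=250) → Operator Q
  I at 50 (w=50) → Operator Q
Operator P captures 119; Operator Q captures 1007.

119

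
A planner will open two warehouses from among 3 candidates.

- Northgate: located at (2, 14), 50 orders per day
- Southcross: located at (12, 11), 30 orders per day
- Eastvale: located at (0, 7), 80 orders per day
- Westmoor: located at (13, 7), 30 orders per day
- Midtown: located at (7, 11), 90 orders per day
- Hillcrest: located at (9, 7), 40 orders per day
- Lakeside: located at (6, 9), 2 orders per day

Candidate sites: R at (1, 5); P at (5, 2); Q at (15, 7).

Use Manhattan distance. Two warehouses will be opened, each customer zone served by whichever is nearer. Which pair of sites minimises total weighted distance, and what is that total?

Evaluate every pair (each demand assigned to the nearer of the two):
  {R, Q}: total = 2348
  {R, P}: total = 2976
  {P, Q}: total = 3066
Best pair: {R, Q} with total 2348.

{R, Q}, total 2348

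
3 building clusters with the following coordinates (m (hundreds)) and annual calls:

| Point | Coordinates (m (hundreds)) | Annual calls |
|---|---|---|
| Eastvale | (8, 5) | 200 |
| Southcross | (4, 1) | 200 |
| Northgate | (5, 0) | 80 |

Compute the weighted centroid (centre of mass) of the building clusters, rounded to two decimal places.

(5.83, 2.50)

The minimiser of Σwᵢ‖p−pᵢ‖² is the weighted centroid p* = (Σwᵢpᵢ)/(Σwᵢ).
Σwᵢ = 480.
Σwᵢxᵢ = 200·8 + 200·4 + 80·5 = 2800.
Σwᵢyᵢ = 200·5 + 200·1 + 80·0 = 1200.
x* = 2800/480 = 5.83, y* = 1200/480 = 2.50.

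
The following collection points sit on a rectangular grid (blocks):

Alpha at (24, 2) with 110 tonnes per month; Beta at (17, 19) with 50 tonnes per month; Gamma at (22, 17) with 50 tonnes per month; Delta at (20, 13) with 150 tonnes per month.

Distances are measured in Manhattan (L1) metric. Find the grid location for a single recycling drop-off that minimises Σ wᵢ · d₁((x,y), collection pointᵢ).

Manhattan distance separates: Σwᵢ(|x−xᵢ|+|y−yᵢ|) = Σwᵢ|x−xᵢ| + Σwᵢ|y−yᵢ|, so x and y are optimised independently as 1-D weighted medians.
Total weight W = 360; half = 180.
x-coordinate, sorted with cumulative weight:
  x=17 (Beta, w=50) cum 50
  x=20 (Delta, w=150) cum 200  ← median
  x=22 (Gamma, w=50) cum 250
  x=24 (Alpha, w=110) cum 360
⇒ x* = 20
y-coordinate, sorted with cumulative weight:
  y=2 (Alpha, w=110) cum 110
  y=13 (Delta, w=150) cum 260  ← median
  y=17 (Gamma, w=50) cum 310
  y=19 (Beta, w=50) cum 360
⇒ y* = 13

(20, 13)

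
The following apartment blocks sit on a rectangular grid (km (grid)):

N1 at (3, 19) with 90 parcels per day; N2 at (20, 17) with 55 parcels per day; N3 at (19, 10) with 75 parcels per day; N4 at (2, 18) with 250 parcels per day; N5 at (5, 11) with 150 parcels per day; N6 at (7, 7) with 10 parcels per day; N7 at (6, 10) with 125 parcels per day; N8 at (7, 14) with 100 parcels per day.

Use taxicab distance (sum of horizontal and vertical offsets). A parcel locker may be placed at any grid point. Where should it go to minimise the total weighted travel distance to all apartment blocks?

Manhattan distance separates: Σwᵢ(|x−xᵢ|+|y−yᵢ|) = Σwᵢ|x−xᵢ| + Σwᵢ|y−yᵢ|, so x and y are optimised independently as 1-D weighted medians.
Total weight W = 855; half = 427.5.
x-coordinate, sorted with cumulative weight:
  x=2 (N4, w=250) cum 250
  x=3 (N1, w=90) cum 340
  x=5 (N5, w=150) cum 490  ← median
  x=6 (N7, w=125) cum 615
  x=7 (N6, w=10) cum 625
  x=7 (N8, w=100) cum 725
  x=19 (N3, w=75) cum 800
  x=20 (N2, w=55) cum 855
⇒ x* = 5
y-coordinate, sorted with cumulative weight:
  y=7 (N6, w=10) cum 10
  y=10 (N3, w=75) cum 85
  y=10 (N7, w=125) cum 210
  y=11 (N5, w=150) cum 360
  y=14 (N8, w=100) cum 460  ← median
  y=17 (N2, w=55) cum 515
  y=18 (N4, w=250) cum 765
  y=19 (N1, w=90) cum 855
⇒ y* = 14

(5, 14)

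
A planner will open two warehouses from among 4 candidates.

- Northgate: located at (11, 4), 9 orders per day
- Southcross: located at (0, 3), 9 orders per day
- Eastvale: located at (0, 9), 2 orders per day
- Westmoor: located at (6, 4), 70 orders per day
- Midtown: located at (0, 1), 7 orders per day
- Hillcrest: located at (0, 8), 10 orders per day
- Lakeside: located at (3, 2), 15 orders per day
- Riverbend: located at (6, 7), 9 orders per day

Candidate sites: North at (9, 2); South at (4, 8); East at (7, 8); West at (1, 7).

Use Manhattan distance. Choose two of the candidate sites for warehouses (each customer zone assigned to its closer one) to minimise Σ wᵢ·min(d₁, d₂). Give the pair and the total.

{North, West}, total 641

Evaluate every pair (each demand assigned to the nearer of the two):
  {North, West}: total = 641
  {East, West}: total = 665
  {North, South}: total = 704
  {North, East}: total = 740
  {South, East}: total = 753
  {South, West}: total = 771
Best pair: {North, West} with total 641.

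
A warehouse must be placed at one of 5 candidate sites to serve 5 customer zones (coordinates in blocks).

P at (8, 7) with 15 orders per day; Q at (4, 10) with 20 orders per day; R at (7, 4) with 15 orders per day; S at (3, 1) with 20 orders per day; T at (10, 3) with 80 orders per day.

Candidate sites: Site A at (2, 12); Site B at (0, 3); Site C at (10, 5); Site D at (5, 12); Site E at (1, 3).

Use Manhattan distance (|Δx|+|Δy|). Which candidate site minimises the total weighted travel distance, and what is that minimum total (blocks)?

Site C, total 720 blocks

Total weighted distance at each candidate:
  Site A (2, 12): total = 2040
  Site B (0, 3): total = 1420
  Site C (10, 5): total = 720
  Site D (5, 12): total = 1710
  Site E (1, 3): total = 1270
Minimum is at Site C with total 720 blocks.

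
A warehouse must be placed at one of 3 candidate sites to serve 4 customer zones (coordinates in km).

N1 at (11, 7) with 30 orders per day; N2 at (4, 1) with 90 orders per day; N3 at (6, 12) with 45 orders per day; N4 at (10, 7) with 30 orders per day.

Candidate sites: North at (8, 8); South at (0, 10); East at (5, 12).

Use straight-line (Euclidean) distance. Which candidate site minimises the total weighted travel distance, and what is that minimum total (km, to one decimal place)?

Total weighted distance at each candidate:
  North (8, 8): total = 1088.8
  South (0, 10): total = 1826.3
  East (5, 12): total = 1485.5
Minimum is at North with total 1088.8 km.

North, total 1088.8 km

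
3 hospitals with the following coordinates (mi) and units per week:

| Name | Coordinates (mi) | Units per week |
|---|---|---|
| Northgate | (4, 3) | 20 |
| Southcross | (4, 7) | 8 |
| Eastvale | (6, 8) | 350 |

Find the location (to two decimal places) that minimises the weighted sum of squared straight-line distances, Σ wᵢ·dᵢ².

(5.85, 7.71)

The minimiser of Σwᵢ‖p−pᵢ‖² is the weighted centroid p* = (Σwᵢpᵢ)/(Σwᵢ).
Σwᵢ = 378.
Σwᵢxᵢ = 20·4 + 8·4 + 350·6 = 2212.
Σwᵢyᵢ = 20·3 + 8·7 + 350·8 = 2916.
x* = 2212/378 = 5.85, y* = 2916/378 = 7.71.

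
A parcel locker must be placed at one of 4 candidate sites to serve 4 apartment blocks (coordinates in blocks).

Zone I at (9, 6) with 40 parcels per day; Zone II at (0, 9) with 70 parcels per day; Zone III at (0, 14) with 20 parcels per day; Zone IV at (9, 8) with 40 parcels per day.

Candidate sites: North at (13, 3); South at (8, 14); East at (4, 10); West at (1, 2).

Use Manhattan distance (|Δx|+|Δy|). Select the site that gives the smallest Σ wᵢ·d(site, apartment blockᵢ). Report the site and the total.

East, total 1150 blocks

Total weighted distance at each candidate:
  North (13, 3): total = 2450
  South (8, 14): total = 1710
  East (4, 10): total = 1150
  West (1, 2): total = 1860
Minimum is at East with total 1150 blocks.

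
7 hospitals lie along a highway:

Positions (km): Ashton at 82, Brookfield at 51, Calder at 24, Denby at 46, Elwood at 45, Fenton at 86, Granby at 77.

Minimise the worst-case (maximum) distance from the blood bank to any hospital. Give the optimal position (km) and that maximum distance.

The 1-center on a line is the midpoint of the two extreme points: leftmost at 24, rightmost at 86.
Optimal location = (24 + 86)/2 = 55; maximum distance = (86 − 24)/2 = 31.

location 55, max distance 31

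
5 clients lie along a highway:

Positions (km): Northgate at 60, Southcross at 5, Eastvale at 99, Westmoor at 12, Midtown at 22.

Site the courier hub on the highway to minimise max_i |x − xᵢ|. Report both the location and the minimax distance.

location 52, max distance 47

The 1-center on a line is the midpoint of the two extreme points: leftmost at 5, rightmost at 99.
Optimal location = (5 + 99)/2 = 52; maximum distance = (99 − 5)/2 = 47.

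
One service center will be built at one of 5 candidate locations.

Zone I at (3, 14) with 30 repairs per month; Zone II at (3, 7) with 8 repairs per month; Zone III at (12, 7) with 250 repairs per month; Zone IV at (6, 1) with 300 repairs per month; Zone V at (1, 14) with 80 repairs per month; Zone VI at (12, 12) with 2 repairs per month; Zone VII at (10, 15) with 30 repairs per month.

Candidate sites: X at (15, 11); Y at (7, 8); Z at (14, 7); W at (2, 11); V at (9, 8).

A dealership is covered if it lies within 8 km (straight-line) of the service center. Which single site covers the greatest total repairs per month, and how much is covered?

Y, covering 620

Coverage radius r = 8 km; a point is covered iff (Δx)²+(Δy)² ≤ 8² = 64.
  X (15, 11): covers {Zone III, Zone VI, Zone VII} → 282
  Y (7, 8): covers {Zone I, Zone II, Zone III, Zone IV, Zone VI, Zone VII} → 620
  Z (14, 7): covers {Zone III, Zone VI} → 252
  W (2, 11): covers {Zone I, Zone II, Zone V} → 118
  V (9, 8): covers {Zone II, Zone III, Zone IV, Zone VI, Zone VII} → 590
Maximum coverage at Y: 620 repairs per month.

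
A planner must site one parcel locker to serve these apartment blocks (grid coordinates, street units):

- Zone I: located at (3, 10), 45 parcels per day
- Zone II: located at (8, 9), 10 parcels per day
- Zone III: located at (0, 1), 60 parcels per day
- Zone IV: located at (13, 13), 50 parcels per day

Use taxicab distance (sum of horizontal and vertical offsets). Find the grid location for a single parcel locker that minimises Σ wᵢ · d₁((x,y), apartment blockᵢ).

Manhattan distance separates: Σwᵢ(|x−xᵢ|+|y−yᵢ|) = Σwᵢ|x−xᵢ| + Σwᵢ|y−yᵢ|, so x and y are optimised independently as 1-D weighted medians.
Total weight W = 165; half = 82.5.
x-coordinate, sorted with cumulative weight:
  x=0 (Zone III, w=60) cum 60
  x=3 (Zone I, w=45) cum 105  ← median
  x=8 (Zone II, w=10) cum 115
  x=13 (Zone IV, w=50) cum 165
⇒ x* = 3
y-coordinate, sorted with cumulative weight:
  y=1 (Zone III, w=60) cum 60
  y=9 (Zone II, w=10) cum 70
  y=10 (Zone I, w=45) cum 115  ← median
  y=13 (Zone IV, w=50) cum 165
⇒ y* = 10

(3, 10)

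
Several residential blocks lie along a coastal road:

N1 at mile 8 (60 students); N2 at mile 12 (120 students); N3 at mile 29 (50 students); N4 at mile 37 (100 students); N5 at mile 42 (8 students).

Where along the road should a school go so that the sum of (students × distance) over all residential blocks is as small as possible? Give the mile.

x = 12

For a sum of weighted absolute distances on a line, the optimum is the weighted median (not the mean). Total weight W = 338; half-weight = 169.
Sort by position and accumulate weight:
  mile 8 (N1, w=60) → cum 60
  mile 12 (N2, w=120) → cum 180  ≥ 169 → median here
  mile 29 (N3, w=50) → cum 230
  mile 37 (N4, w=100) → cum 330
  mile 42 (N5, w=8) → cum 338
Optimal location: mile 12.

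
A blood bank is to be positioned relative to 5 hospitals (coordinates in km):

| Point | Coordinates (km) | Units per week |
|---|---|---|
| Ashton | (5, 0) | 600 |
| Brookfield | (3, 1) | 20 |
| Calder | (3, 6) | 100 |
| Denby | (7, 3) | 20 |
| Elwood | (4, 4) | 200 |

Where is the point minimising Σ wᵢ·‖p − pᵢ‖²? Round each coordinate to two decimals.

(4.57, 1.57)

The minimiser of Σwᵢ‖p−pᵢ‖² is the weighted centroid p* = (Σwᵢpᵢ)/(Σwᵢ).
Σwᵢ = 940.
Σwᵢxᵢ = 600·5 + 20·3 + 100·3 + 20·7 + 200·4 = 4300.
Σwᵢyᵢ = 600·0 + 20·1 + 100·6 + 20·3 + 200·4 = 1480.
x* = 4300/940 = 4.57, y* = 1480/940 = 1.57.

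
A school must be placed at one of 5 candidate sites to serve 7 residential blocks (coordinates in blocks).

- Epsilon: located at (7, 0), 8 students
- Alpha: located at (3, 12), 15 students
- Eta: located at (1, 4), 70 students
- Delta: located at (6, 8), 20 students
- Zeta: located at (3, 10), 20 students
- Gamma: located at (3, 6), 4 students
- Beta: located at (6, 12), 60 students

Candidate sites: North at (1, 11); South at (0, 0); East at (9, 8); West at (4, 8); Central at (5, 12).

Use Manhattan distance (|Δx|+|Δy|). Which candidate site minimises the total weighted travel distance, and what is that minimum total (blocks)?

Total weighted distance at each candidate:
  North (1, 11): total = 1279
  South (0, 0): total = 2287
  East (9, 8): total = 1742
  West (4, 8): total = 1125
  Central (5, 12): total = 1254
Minimum is at West with total 1125 blocks.

West, total 1125 blocks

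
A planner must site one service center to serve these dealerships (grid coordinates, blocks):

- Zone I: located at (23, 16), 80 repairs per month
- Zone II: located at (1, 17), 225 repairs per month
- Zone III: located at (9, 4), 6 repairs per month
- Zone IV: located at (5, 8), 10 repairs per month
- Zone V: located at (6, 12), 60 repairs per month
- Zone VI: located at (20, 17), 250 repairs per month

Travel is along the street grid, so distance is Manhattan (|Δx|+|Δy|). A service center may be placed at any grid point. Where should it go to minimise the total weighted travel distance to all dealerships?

(20, 17)

Manhattan distance separates: Σwᵢ(|x−xᵢ|+|y−yᵢ|) = Σwᵢ|x−xᵢ| + Σwᵢ|y−yᵢ|, so x and y are optimised independently as 1-D weighted medians.
Total weight W = 631; half = 315.5.
x-coordinate, sorted with cumulative weight:
  x=1 (Zone II, w=225) cum 225
  x=5 (Zone IV, w=10) cum 235
  x=6 (Zone V, w=60) cum 295
  x=9 (Zone III, w=6) cum 301
  x=20 (Zone VI, w=250) cum 551  ← median
  x=23 (Zone I, w=80) cum 631
⇒ x* = 20
y-coordinate, sorted with cumulative weight:
  y=4 (Zone III, w=6) cum 6
  y=8 (Zone IV, w=10) cum 16
  y=12 (Zone V, w=60) cum 76
  y=16 (Zone I, w=80) cum 156
  y=17 (Zone II, w=225) cum 381  ← median
  y=17 (Zone VI, w=250) cum 631
⇒ y* = 17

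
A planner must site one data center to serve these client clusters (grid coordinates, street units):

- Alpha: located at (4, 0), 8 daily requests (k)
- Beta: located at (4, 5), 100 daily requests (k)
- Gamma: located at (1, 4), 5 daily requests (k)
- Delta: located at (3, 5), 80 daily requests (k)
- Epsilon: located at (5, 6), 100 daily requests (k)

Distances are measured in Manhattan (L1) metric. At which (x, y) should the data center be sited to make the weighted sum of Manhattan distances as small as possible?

(4, 5)

Manhattan distance separates: Σwᵢ(|x−xᵢ|+|y−yᵢ|) = Σwᵢ|x−xᵢ| + Σwᵢ|y−yᵢ|, so x and y are optimised independently as 1-D weighted medians.
Total weight W = 293; half = 146.5.
x-coordinate, sorted with cumulative weight:
  x=1 (Gamma, w=5) cum 5
  x=3 (Delta, w=80) cum 85
  x=4 (Alpha, w=8) cum 93
  x=4 (Beta, w=100) cum 193  ← median
  x=5 (Epsilon, w=100) cum 293
⇒ x* = 4
y-coordinate, sorted with cumulative weight:
  y=0 (Alpha, w=8) cum 8
  y=4 (Gamma, w=5) cum 13
  y=5 (Beta, w=100) cum 113
  y=5 (Delta, w=80) cum 193  ← median
  y=6 (Epsilon, w=100) cum 293
⇒ y* = 5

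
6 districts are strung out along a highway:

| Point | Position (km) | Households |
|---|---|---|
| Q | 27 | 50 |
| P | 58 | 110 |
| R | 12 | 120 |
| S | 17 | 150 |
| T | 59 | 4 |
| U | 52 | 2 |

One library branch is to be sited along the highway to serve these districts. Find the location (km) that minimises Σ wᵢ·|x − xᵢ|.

x = 17

For a sum of weighted absolute distances on a line, the optimum is the weighted median (not the mean). Total weight W = 436; half-weight = 218.
Sort by position and accumulate weight:
  km 12 (R, w=120) → cum 120
  km 17 (S, w=150) → cum 270  ≥ 218 → median here
  km 27 (Q, w=50) → cum 320
  km 52 (U, w=2) → cum 322
  km 58 (P, w=110) → cum 432
  km 59 (T, w=4) → cum 436
Optimal location: km 17.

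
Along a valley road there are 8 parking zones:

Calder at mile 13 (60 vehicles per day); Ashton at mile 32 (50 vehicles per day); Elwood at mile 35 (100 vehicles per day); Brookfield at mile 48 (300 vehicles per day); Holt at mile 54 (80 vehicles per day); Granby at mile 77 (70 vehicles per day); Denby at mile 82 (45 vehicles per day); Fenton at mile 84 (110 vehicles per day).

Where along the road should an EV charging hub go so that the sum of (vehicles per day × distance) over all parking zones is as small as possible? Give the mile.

x = 48

For a sum of weighted absolute distances on a line, the optimum is the weighted median (not the mean). Total weight W = 815; half-weight = 407.5.
Sort by position and accumulate weight:
  mile 13 (Calder, w=60) → cum 60
  mile 32 (Ashton, w=50) → cum 110
  mile 35 (Elwood, w=100) → cum 210
  mile 48 (Brookfield, w=300) → cum 510  ≥ 407.5 → median here
  mile 54 (Holt, w=80) → cum 590
  mile 77 (Granby, w=70) → cum 660
  mile 82 (Denby, w=45) → cum 705
  mile 84 (Fenton, w=110) → cum 815
Optimal location: mile 48.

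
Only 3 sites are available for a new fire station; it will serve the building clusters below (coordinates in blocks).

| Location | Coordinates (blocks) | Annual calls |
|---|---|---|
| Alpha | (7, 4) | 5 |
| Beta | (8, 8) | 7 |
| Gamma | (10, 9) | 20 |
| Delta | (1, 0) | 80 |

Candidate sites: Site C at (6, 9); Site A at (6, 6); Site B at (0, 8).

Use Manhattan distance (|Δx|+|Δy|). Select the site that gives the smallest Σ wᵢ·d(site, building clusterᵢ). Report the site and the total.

Total weighted distance at each candidate:
  Site C (6, 9): total = 1251
  Site A (6, 6): total = 1063
  Site B (0, 8): total = 1051
Minimum is at Site B with total 1051 blocks.

Site B, total 1051 blocks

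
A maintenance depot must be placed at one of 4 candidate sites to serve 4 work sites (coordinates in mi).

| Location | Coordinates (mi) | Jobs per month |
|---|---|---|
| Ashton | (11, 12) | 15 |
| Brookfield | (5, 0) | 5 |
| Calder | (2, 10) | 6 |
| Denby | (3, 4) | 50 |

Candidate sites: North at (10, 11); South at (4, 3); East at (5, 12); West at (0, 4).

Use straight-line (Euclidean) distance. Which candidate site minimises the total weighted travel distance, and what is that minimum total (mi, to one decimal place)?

Total weighted distance at each candidate:
  North (10, 11): total = 625.0
  South (4, 3): total = 301.2
  East (5, 12): total = 583.9
  West (0, 4): total = 424.0
Minimum is at South with total 301.2 mi.

South, total 301.2 mi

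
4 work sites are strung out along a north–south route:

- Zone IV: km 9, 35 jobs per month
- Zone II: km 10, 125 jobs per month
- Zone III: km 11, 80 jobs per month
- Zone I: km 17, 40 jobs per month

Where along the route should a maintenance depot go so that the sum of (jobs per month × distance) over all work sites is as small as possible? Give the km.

x = 10

For a sum of weighted absolute distances on a line, the optimum is the weighted median (not the mean). Total weight W = 280; half-weight = 140.
Sort by position and accumulate weight:
  km 9 (Zone IV, w=35) → cum 35
  km 10 (Zone II, w=125) → cum 160  ≥ 140 → median here
  km 11 (Zone III, w=80) → cum 240
  km 17 (Zone I, w=40) → cum 280
Optimal location: km 10.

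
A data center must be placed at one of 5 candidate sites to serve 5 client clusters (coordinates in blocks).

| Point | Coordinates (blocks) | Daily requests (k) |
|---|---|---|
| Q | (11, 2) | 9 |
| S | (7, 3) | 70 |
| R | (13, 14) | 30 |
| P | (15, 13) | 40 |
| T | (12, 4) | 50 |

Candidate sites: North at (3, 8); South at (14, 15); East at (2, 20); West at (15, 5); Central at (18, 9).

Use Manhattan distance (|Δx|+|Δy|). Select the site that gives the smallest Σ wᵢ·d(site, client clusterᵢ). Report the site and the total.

West, total 1613 blocks

Total weighted distance at each candidate:
  North (3, 8): total = 2566
  South (14, 15): total = 2304
  East (2, 20): total = 4393
  West (15, 5): total = 1613
  Central (18, 9): total = 2446
Minimum is at West with total 1613 blocks.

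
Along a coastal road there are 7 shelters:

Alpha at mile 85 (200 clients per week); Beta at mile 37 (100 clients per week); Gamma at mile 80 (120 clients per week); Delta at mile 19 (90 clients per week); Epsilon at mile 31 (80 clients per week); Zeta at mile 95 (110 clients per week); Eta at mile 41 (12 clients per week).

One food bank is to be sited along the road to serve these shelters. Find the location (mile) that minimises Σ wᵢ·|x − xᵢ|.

For a sum of weighted absolute distances on a line, the optimum is the weighted median (not the mean). Total weight W = 712; half-weight = 356.
Sort by position and accumulate weight:
  mile 19 (Delta, w=90) → cum 90
  mile 31 (Epsilon, w=80) → cum 170
  mile 37 (Beta, w=100) → cum 270
  mile 41 (Eta, w=12) → cum 282
  mile 80 (Gamma, w=120) → cum 402  ≥ 356 → median here
  mile 85 (Alpha, w=200) → cum 602
  mile 95 (Zeta, w=110) → cum 712
Optimal location: mile 80.

x = 80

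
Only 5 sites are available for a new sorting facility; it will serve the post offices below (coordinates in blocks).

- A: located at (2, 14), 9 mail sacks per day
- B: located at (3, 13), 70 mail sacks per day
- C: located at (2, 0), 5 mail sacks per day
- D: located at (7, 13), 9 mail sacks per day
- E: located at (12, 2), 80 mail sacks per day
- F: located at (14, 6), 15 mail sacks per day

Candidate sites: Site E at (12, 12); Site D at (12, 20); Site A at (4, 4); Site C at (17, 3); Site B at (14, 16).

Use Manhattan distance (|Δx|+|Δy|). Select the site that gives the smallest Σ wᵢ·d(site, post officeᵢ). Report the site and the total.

Total weighted distance at each candidate:
  Site E (12, 12): total = 1892
  Site D (12, 20): total = 3202
  Site A (4, 4): total = 1926
  Site C (17, 3): total = 2754
  Site B (14, 16): total = 2766
Minimum is at Site E with total 1892 blocks.

Site E, total 1892 blocks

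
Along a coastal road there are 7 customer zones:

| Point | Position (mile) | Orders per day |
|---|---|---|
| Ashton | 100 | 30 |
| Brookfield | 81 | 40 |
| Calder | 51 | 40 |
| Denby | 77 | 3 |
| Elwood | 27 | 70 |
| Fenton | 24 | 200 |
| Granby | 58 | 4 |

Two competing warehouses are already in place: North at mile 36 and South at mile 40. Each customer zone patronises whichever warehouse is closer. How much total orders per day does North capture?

270

The indifferent point is the midpoint (36+40)/2 = 38; customer zones left of it (closer to North at 36) go to North, those right go to South.
  Fenton at 24 (w=200) → North
  Elwood at 27 (w=70) → North
  Calder at 51 (w=40) → South
  Granby at 58 (w=4) → South
  Denby at 77 (w=3) → South
  Brookfield at 81 (w=40) → South
  Ashton at 100 (w=30) → South
North captures 270; South captures 117.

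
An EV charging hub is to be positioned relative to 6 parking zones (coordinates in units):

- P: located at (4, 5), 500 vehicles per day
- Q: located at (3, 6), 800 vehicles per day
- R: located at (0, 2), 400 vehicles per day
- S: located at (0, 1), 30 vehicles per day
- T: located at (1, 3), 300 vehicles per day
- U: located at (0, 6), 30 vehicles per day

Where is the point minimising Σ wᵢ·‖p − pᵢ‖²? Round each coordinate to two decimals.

(2.28, 4.47)

The minimiser of Σwᵢ‖p−pᵢ‖² is the weighted centroid p* = (Σwᵢpᵢ)/(Σwᵢ).
Σwᵢ = 2060.
Σwᵢxᵢ = 500·4 + 800·3 + 400·0 + 30·0 + 300·1 + 30·0 = 4700.
Σwᵢyᵢ = 500·5 + 800·6 + 400·2 + 30·1 + 300·3 + 30·6 = 9210.
x* = 4700/2060 = 2.28, y* = 9210/2060 = 4.47.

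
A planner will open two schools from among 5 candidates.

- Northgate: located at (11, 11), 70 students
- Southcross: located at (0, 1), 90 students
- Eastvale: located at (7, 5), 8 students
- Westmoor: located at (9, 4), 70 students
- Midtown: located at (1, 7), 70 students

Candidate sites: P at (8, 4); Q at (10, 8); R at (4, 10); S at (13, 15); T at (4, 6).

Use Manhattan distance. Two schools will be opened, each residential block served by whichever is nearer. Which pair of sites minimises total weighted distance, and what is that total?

Evaluate every pair (each demand assigned to the nearer of the two):
  {Q, T}: total = 1752
  {P, T}: total = 1876
  {S, T}: total = 2032
  {P, Q}: total = 2056
  {P, R}: total = 2056
  {R, T}: total = 2172
  {P, S}: total = 2196
  {Q, R}: total = 2268
  {R, S}: total = 2844
  {Q, S}: total = 2908
Best pair: {Q, T} with total 1752.

{Q, T}, total 1752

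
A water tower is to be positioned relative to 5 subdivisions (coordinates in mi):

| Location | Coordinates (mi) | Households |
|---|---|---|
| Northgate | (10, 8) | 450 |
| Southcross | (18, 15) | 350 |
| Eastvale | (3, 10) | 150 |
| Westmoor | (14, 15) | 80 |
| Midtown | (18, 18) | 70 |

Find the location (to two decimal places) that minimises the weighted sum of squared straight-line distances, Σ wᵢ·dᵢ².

(12.39, 11.65)

The minimiser of Σwᵢ‖p−pᵢ‖² is the weighted centroid p* = (Σwᵢpᵢ)/(Σwᵢ).
Σwᵢ = 1100.
Σwᵢxᵢ = 450·10 + 350·18 + 150·3 + 80·14 + 70·18 = 13630.
Σwᵢyᵢ = 450·8 + 350·15 + 150·10 + 80·15 + 70·18 = 12810.
x* = 13630/1100 = 12.39, y* = 12810/1100 = 11.65.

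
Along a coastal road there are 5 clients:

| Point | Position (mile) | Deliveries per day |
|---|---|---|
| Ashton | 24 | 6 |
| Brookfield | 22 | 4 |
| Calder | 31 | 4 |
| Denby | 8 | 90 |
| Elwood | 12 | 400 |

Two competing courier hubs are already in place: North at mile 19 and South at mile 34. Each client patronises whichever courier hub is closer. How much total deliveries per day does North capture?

The indifferent point is the midpoint (19+34)/2 = 26.5; clients left of it (closer to North at 19) go to North, those right go to South.
  Denby at 8 (w=90) → North
  Elwood at 12 (w=400) → North
  Brookfield at 22 (w=4) → North
  Ashton at 24 (w=6) → North
  Calder at 31 (w=4) → South
North captures 500; South captures 4.

500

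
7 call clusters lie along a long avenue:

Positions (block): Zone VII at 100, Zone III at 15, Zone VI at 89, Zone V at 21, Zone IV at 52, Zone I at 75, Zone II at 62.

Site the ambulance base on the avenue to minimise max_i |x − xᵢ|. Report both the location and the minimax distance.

The 1-center on a line is the midpoint of the two extreme points: leftmost at 15, rightmost at 100.
Optimal location = (15 + 100)/2 = 57.5; maximum distance = (100 − 15)/2 = 42.5.

location 57.5, max distance 42.5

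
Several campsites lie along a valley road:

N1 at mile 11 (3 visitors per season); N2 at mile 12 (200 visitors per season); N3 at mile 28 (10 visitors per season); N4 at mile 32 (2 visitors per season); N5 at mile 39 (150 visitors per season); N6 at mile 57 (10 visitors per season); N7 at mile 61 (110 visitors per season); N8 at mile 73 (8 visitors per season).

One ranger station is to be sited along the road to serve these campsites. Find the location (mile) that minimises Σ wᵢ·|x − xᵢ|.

x = 39

For a sum of weighted absolute distances on a line, the optimum is the weighted median (not the mean). Total weight W = 493; half-weight = 246.5.
Sort by position and accumulate weight:
  mile 11 (N1, w=3) → cum 3
  mile 12 (N2, w=200) → cum 203
  mile 28 (N3, w=10) → cum 213
  mile 32 (N4, w=2) → cum 215
  mile 39 (N5, w=150) → cum 365  ≥ 246.5 → median here
  mile 57 (N6, w=10) → cum 375
  mile 61 (N7, w=110) → cum 485
  mile 73 (N8, w=8) → cum 493
Optimal location: mile 39.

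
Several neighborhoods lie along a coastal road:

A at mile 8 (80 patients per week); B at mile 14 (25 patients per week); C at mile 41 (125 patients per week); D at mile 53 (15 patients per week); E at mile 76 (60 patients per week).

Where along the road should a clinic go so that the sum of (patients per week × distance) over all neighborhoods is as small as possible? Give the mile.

x = 41

For a sum of weighted absolute distances on a line, the optimum is the weighted median (not the mean). Total weight W = 305; half-weight = 152.5.
Sort by position and accumulate weight:
  mile 8 (A, w=80) → cum 80
  mile 14 (B, w=25) → cum 105
  mile 41 (C, w=125) → cum 230  ≥ 152.5 → median here
  mile 53 (D, w=15) → cum 245
  mile 76 (E, w=60) → cum 305
Optimal location: mile 41.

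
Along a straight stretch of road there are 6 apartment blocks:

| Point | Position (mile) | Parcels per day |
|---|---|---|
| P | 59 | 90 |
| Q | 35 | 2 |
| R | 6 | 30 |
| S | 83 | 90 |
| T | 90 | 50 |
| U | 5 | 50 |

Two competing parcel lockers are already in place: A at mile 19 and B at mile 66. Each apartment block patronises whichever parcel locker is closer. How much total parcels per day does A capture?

The indifferent point is the midpoint (19+66)/2 = 42.5; apartment blocks left of it (closer to A at 19) go to A, those right go to B.
  U at 5 (w=50) → A
  R at 6 (w=30) → A
  Q at 35 (w=2) → A
  P at 59 (w=90) → B
  S at 83 (w=90) → B
  T at 90 (w=50) → B
A captures 82; B captures 230.

82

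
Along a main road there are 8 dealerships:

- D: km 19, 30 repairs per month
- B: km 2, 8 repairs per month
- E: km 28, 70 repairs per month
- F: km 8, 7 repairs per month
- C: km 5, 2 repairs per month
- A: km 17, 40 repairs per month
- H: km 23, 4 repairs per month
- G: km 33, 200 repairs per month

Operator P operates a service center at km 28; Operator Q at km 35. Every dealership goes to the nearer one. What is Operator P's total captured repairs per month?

161

The indifferent point is the midpoint (28+35)/2 = 31.5; dealerships left of it (closer to Operator P at 28) go to Operator P, those right go to Operator Q.
  B at 2 (w=8) → Operator P
  C at 5 (w=2) → Operator P
  F at 8 (w=7) → Operator P
  A at 17 (w=40) → Operator P
  D at 19 (w=30) → Operator P
  H at 23 (w=4) → Operator P
  E at 28 (w=70) → Operator P
  G at 33 (w=200) → Operator Q
Operator P captures 161; Operator Q captures 200.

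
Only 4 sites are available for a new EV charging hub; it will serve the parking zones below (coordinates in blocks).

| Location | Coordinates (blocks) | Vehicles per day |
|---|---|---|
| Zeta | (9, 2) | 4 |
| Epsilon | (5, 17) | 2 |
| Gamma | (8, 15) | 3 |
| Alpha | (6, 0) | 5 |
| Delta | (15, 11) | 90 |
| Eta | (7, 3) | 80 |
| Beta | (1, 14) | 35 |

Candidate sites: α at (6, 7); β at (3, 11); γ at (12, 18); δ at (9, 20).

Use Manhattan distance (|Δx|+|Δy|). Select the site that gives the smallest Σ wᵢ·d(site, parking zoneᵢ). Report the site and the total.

Total weighted distance at each candidate:
  α (6, 7): total = 2109
  β (3, 11): total = 2388
  γ (12, 18): total = 3258
  δ (9, 20): total = 3579
Minimum is at α with total 2109 blocks.

α, total 2109 blocks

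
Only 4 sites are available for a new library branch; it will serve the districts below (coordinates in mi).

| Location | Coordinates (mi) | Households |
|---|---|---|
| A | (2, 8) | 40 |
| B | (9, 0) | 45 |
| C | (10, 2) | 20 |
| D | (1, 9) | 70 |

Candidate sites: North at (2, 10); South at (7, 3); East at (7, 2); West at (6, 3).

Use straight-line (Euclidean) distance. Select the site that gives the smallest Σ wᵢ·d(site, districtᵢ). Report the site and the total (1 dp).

Total weighted distance at each candidate:
  North (2, 10): total = 954.6
  South (7, 3): total = 1102.3
  East (7, 2): total = 1145.1
  West (6, 3): total = 1076.2
Minimum is at North with total 954.6 mi.

North, total 954.6 mi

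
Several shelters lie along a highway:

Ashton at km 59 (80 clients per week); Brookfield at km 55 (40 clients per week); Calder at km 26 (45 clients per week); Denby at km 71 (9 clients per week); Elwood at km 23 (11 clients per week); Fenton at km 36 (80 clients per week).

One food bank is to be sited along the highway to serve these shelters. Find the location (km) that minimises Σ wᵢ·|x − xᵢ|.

For a sum of weighted absolute distances on a line, the optimum is the weighted median (not the mean). Total weight W = 265; half-weight = 132.5.
Sort by position and accumulate weight:
  km 23 (Elwood, w=11) → cum 11
  km 26 (Calder, w=45) → cum 56
  km 36 (Fenton, w=80) → cum 136  ≥ 132.5 → median here
  km 55 (Brookfield, w=40) → cum 176
  km 59 (Ashton, w=80) → cum 256
  km 71 (Denby, w=9) → cum 265
Optimal location: km 36.

x = 36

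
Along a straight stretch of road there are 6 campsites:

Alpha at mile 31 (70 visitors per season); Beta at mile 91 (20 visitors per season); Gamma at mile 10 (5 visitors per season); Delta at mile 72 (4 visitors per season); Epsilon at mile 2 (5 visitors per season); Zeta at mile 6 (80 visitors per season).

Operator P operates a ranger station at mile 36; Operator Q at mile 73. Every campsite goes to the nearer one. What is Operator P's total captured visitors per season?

The indifferent point is the midpoint (36+73)/2 = 54.5; campsites left of it (closer to Operator P at 36) go to Operator P, those right go to Operator Q.
  Epsilon at 2 (w=5) → Operator P
  Zeta at 6 (w=80) → Operator P
  Gamma at 10 (w=5) → Operator P
  Alpha at 31 (w=70) → Operator P
  Delta at 72 (w=4) → Operator Q
  Beta at 91 (w=20) → Operator Q
Operator P captures 160; Operator Q captures 24.

160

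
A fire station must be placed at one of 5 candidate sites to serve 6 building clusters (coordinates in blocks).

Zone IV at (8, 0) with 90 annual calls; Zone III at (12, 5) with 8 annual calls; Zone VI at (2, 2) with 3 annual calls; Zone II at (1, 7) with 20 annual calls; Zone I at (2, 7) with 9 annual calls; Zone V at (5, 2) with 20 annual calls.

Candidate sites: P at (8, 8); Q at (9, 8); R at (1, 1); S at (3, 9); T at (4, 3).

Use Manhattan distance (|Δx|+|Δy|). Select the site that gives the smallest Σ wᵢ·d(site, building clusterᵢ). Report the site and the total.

Total weighted distance at each candidate:
  P (8, 8): total = 1215
  Q (9, 8): total = 1349
  R (1, 1): total = 1129
  S (3, 9): total = 1675
  T (4, 3): total = 953
Minimum is at T with total 953 blocks.

T, total 953 blocks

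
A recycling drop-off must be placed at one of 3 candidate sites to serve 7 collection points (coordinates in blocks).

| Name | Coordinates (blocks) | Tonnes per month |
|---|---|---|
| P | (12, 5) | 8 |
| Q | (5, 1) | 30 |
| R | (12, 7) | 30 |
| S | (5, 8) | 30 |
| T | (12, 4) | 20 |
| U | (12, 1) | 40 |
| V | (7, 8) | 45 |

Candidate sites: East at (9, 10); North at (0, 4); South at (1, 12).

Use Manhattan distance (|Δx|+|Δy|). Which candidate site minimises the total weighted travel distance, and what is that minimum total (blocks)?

Total weighted distance at each candidate:
  East (9, 10): total = 1654
  North (0, 4): total = 2399
  South (1, 12): total = 3024
Minimum is at East with total 1654 blocks.

East, total 1654 blocks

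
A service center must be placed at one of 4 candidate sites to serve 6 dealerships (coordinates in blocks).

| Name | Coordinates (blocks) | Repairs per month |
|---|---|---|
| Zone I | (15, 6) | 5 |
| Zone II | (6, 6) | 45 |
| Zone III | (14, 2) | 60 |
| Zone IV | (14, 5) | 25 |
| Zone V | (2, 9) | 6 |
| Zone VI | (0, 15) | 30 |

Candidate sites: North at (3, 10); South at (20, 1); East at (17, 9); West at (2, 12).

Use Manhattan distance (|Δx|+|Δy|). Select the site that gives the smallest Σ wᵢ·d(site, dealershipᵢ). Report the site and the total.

Total weighted distance at each candidate:
  North (3, 10): total = 2187
  South (20, 1): total = 2751
  East (17, 9): total = 2210
  West (2, 12): total = 2508
Minimum is at North with total 2187 blocks.

North, total 2187 blocks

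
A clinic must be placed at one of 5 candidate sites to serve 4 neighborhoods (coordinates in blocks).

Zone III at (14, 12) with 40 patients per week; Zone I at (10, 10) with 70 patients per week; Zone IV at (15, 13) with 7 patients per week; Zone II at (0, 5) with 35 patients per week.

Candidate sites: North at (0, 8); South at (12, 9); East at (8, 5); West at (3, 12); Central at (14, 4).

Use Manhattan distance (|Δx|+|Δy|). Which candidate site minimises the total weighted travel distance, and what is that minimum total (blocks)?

Total weighted distance at each candidate:
  North (0, 8): total = 1805
  South (12, 9): total = 1019
  East (8, 5): total = 1395
  West (3, 12): total = 1511
  Central (14, 4): total = 1615
Minimum is at South with total 1019 blocks.

South, total 1019 blocks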